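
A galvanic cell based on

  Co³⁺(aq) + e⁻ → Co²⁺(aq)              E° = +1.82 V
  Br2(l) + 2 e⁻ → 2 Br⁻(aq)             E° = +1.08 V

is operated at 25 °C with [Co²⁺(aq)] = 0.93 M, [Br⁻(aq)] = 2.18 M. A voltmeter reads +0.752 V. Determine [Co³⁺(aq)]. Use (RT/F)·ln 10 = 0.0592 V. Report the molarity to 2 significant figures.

0.68 M

The Co³⁺/Co²⁺ couple has the larger reduction potential, so it is the cathode: E°cell = +1.82 − (+1.08) = +0.74 V and n = 2.
Rearranging E = E° − (0.0592/n)·log Q gives log Q = 2(+0.74 − (+0.752))/0.0592 = −0.405.
For 2 Co³⁺(aq) + 2 Br⁻(aq) → 2 Co²⁺(aq) + Br2(l), the reaction quotient is Q = [Co²⁺(aq)]^2 / ([Co³⁺(aq)]^2·[Br⁻(aq)]^2).
Isolating [Co³⁺(aq)] in Q = 10^{−0.405} yields log [Co³⁺(aq)] = −0.167, i.e. 0.68 M.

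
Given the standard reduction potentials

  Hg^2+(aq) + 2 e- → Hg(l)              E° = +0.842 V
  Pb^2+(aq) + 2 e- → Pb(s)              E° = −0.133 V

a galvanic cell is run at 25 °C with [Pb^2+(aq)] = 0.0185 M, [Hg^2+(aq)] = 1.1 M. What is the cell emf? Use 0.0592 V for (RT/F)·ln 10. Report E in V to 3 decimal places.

+1.028 V

The Hg²⁺/Hg couple has the more positive E°, so it is the cathode; Pb²⁺/Pb is the anode.
E°cell = +0.842 − (−0.133) = +0.975 V, with n = 2 electrons transferred.
Balancing gives Hg^2+(aq) + Pb(s) → Hg(l) + Pb^2+(aq); hence Q = [Pb^2+(aq)] / [Hg^2+(aq)] = 0.0168 (log Q = −1.774).
Applying E = E° − (RT ln10/nF)·log Q gives +0.975 − (0.0592/2)(−1.774) = +1.028 V.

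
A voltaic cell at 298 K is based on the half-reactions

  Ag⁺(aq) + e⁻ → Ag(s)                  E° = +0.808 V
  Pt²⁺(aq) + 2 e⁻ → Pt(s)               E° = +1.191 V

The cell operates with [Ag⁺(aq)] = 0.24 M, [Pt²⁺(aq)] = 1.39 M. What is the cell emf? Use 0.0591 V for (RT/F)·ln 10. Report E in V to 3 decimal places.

The Pt²⁺/Pt couple has the more positive E°, so it is the cathode; Ag⁺/Ag is the anode.
E°cell = E°cat − E°an = +1.191 − (+0.808) = +0.383 V; n = 2.
The balanced reaction is Pt²⁺(aq) + 2 Ag(s) → Pt(s) + 2 Ag⁺(aq), so Q = [Ag⁺(aq)]^2 / [Pt²⁺(aq)] = 0.0414 and log Q = −1.383.
E = E° − (0.0591/n)·log Q = +0.383 − (0.0591/2)(−1.383) = +0.424 V.

+0.424 V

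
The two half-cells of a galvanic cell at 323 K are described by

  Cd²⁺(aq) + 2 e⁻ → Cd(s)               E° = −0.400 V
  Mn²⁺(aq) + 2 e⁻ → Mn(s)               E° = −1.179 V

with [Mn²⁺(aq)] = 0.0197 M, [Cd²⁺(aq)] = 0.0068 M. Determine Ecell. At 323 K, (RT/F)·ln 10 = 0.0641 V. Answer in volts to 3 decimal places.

+0.764 V

The Cd²⁺/Cd couple has the more positive E°, so it is the cathode; Mn²⁺/Mn is the anode.
E°cell = E°cat − E°an = −0.400 − (−1.179) = +0.779 V; n = 2.
For the overall reaction Cd²⁺(aq) + Mn(s) → Cd(s) + Mn²⁺(aq), Q = [Mn²⁺(aq)] / [Cd²⁺(aq)] = 2.9, giving log Q = 0.462.
By the Nernst equation, E = +0.779 − (0.0641/2)·(0.462) = +0.764 V.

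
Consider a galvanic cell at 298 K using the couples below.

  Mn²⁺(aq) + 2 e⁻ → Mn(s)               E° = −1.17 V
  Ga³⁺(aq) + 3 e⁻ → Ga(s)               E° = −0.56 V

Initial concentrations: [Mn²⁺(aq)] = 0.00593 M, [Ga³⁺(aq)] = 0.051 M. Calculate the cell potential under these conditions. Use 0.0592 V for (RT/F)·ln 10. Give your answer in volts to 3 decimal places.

The Ga³⁺/Ga couple has the more positive E°, so it is the cathode; Mn²⁺/Mn is the anode.
E°cell = E°cat − E°an = −0.56 − (−1.17) = +0.61 V; n = 6.
Balancing gives 2 Ga³⁺(aq) + 3 Mn(s) → 2 Ga(s) + 3 Mn²⁺(aq); hence Q = [Mn²⁺(aq)]^3 / [Ga³⁺(aq)]^2 = 8.02×10^−5 (log Q = −4.096).
Applying E = E° − (RT ln10/nF)·log Q gives +0.61 − (0.0592/6)(−4.096) = +0.650 V.

+0.650 V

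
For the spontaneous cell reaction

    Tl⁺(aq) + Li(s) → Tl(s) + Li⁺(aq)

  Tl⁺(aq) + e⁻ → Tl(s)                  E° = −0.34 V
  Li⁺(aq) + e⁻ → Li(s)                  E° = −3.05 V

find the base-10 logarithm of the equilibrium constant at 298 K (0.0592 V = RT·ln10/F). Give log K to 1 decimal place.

The Tl⁺/Tl couple is reduced (cathode); E°cell = −0.34 − (−3.05) = +2.71 V with n = 1.
At equilibrium E = 0, so log K = nE°cell / 0.0592 = (1)(+2.71) / 0.0592 = 45.8.

log K = 45.8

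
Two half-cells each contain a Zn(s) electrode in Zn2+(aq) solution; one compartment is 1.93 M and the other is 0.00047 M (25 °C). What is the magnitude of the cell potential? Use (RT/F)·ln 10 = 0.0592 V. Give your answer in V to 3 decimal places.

For a concentration cell E°cell = 0, since both electrodes use the same couple.
The compartment with the higher Zn2+(aq) concentration (1.93 M) acts as the cathode; ions are reduced there and produced at the dilute (0.00047 M) anode.
With n = 2, Ecell = −(0.0592/2)·log([dilute]/[conc]) = −(0.0592/2)·log(0.00047/1.93) = +0.107 V.

0.107 V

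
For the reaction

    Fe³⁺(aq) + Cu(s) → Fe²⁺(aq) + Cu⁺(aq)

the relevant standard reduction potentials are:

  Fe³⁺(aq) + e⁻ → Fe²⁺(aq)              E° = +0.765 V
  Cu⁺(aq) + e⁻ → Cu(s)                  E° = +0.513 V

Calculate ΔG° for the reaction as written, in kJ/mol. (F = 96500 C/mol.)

In the reaction as written Fe³⁺(aq) is reduced, so the Fe³⁺/Fe²⁺ couple is the cathode and Cu⁺/Cu is the anode.
E°cell = +0.765 − (+0.513) = +0.252 V; balancing electrons gives n = 1.
ΔG° = −nFE°cell = −(1)(96500)(+0.252) J/mol = −24.3 kJ/mol.

−24.3 kJ/mol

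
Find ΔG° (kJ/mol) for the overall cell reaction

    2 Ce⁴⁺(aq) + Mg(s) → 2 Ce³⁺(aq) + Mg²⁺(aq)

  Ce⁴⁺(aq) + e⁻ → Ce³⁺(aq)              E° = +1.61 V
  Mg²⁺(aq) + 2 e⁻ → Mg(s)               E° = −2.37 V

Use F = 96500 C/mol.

In the reaction as written Ce⁴⁺(aq) is reduced, so the Ce⁴⁺/Ce³⁺ couple is the cathode and Mg²⁺/Mg is the anode.
E°cell = +1.61 − (−2.37) = +3.98 V; balancing electrons gives n = 2.
ΔG° = −nFE°cell = −(2)(96500)(+3.98) J/mol = −768 kJ/mol.

−768 kJ/mol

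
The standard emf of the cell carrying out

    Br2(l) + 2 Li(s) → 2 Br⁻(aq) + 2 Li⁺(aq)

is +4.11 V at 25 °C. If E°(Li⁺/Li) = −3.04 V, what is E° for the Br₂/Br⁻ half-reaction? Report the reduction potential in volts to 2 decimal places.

+1.07 V

In the reaction as written the Br₂/Br⁻ couple is reduced (cathode) and Li⁺/Li is oxidized (anode), so E°cell = E°(Br₂/Br⁻) − E°(Li⁺/Li).
E°(Br₂/Br⁻) = E°cell + E°(anode) = +4.11 + (−3.04) = +1.07 V.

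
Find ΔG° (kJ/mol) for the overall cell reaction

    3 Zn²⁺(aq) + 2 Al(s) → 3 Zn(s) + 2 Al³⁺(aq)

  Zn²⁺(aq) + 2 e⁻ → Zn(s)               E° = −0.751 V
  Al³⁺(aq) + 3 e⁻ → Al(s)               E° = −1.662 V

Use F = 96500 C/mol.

−527 kJ/mol

In the reaction as written Zn²⁺(aq) is reduced, so the Zn²⁺/Zn couple is the cathode and Al³⁺/Al is the anode.
E°cell = −0.751 − (−1.662) = +0.911 V; balancing electrons gives n = 6.
ΔG° = −nFE°cell = −(6)(96500)(+0.911) J/mol = −527 kJ/mol.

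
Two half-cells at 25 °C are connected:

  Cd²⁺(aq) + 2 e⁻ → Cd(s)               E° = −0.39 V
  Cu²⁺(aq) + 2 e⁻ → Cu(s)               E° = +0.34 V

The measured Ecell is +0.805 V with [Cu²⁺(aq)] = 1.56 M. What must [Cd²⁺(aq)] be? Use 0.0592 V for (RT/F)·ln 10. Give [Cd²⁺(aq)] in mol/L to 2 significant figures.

With Cu²⁺/Cu at the cathode and Cd²⁺/Cd at the anode, E°cell = +0.34 − (−0.39) = +0.73 V (n = 2).
Rearranging E = E° − (0.0592/n)·log Q gives log Q = 2(+0.73 − (+0.805))/0.0592 = −2.534.
The balanced reaction is Cu²⁺(aq) + Cd(s) → Cu(s) + Cd²⁺(aq), so Q = [Cd²⁺(aq)] / [Cu²⁺(aq)].
Solving for the unknown gives log [Cd²⁺(aq)] = −2.341, so [Cd²⁺(aq)] ≈ 0.0046 M.

0.0046 M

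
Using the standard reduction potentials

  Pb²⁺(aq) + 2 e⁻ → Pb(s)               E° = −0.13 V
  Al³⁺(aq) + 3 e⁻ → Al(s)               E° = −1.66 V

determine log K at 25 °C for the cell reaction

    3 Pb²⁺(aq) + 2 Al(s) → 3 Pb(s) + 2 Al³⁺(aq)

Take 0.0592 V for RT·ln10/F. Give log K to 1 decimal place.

The Pb²⁺/Pb couple is reduced (cathode); E°cell = −0.13 − (−1.66) = +1.53 V with n = 6.
At equilibrium E = 0, so log K = nE°cell / 0.0592 = (6)(+1.53) / 0.0592 = 155.1.

log K = 155.1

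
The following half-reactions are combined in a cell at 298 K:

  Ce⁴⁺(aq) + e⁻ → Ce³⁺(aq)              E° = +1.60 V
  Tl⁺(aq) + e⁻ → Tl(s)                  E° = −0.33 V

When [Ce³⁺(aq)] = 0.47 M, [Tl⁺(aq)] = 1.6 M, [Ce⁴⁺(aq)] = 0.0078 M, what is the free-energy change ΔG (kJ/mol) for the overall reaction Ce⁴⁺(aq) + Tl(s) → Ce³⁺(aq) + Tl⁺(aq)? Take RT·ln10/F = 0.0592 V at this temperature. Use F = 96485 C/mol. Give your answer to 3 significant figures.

−175 kJ/mol

The standard cell potential is +1.60 − (−0.33) = +1.93 V, with n = 1 electron in the balanced equation.
Q = ([Ce³⁺(aq)]·[Tl⁺(aq)]) / [Ce⁴⁺(aq)] = 96.4, so log Q = 1.984 and E = +1.93 − (0.0592/1)(1.984) = +1.8125 V.
Finally ΔG = −nFE = −(1)(96485 C/mol)(+1.8125 V) = −175 kJ/mol.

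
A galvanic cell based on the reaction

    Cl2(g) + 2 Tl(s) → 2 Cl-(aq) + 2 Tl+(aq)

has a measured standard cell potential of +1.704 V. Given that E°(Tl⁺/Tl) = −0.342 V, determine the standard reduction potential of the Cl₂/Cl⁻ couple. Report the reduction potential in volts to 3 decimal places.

+1.362 V

In the reaction as written the Cl₂/Cl⁻ couple is reduced (cathode) and Tl⁺/Tl is oxidized (anode), so E°cell = E°(Cl₂/Cl⁻) − E°(Tl⁺/Tl).
E°(Cl₂/Cl⁻) = E°cell + E°(anode) = +1.704 + (−0.342) = +1.362 V.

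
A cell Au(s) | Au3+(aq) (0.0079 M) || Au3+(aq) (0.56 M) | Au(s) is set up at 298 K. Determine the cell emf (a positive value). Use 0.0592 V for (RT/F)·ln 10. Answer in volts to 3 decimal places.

0.037 V

For a concentration cell E°cell = 0, since both electrodes use the same couple.
The compartment with the higher Au3+(aq) concentration (0.56 M) acts as the cathode; ions are reduced there and produced at the dilute (0.0079 M) anode.
With n = 3, Ecell = −(0.0592/3)·log([dilute]/[conc]) = −(0.0592/3)·log(0.0079/0.56) = +0.037 V.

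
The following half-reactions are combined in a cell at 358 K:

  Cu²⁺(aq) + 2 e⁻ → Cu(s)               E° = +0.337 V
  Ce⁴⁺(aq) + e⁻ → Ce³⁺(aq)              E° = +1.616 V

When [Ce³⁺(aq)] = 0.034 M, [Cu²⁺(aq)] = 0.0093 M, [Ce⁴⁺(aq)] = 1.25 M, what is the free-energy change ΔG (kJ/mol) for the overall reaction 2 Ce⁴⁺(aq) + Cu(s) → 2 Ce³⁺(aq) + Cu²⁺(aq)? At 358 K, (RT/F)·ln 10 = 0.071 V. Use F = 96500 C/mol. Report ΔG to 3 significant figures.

E°cell = +1.616 − (+0.337) = +1.279 V; the balanced reaction transfers n = 2 electrons.
Q = ([Ce³⁺(aq)]^2·[Cu²⁺(aq)]) / [Ce⁴⁺(aq)]^2 = 6.88×10^−6, so log Q = −5.162 and E = +1.279 − (0.071/2)(−5.162) = +1.4623 V.
Then ΔG = −nFE = −2 × 96500 × +1.4623 J/mol = −282 kJ/mol.

−282 kJ/mol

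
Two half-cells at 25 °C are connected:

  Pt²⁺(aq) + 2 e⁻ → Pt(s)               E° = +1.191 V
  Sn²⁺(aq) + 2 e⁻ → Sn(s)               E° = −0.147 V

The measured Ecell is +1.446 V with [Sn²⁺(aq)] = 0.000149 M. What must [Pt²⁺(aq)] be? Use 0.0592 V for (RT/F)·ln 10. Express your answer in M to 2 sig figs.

0.66 M

Pt²⁺/Pt is the cathode (higher E°); E°cell = +1.191 − (−0.147) = +1.338 V with n = 2.
Since E = E° − (0.0592/n)·log Q, log Q = n(E° − E)/0.0592 = −3.649.
For Pt²⁺(aq) + Sn(s) → Pt(s) + Sn²⁺(aq), the reaction quotient is Q = [Sn²⁺(aq)] / [Pt²⁺(aq)].
Substituting the known concentrations and solving, log [Pt²⁺(aq)] = −0.178 and [Pt²⁺(aq)] = 0.66 M.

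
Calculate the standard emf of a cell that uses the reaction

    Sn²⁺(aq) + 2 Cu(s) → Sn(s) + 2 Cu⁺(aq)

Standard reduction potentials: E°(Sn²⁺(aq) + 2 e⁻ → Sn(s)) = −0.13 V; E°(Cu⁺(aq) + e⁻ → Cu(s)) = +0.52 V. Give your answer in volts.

−0.65 V

In the reaction as written, Sn²⁺(aq) is reduced (cathode) and Cu⁺(aq) is produced by oxidation at the anode.
E°cell = E°(cathode) − E°(anode) = −0.13 − (+0.52) = −0.65 V.
The negative E°cell means the reaction is non-spontaneous in the direction written.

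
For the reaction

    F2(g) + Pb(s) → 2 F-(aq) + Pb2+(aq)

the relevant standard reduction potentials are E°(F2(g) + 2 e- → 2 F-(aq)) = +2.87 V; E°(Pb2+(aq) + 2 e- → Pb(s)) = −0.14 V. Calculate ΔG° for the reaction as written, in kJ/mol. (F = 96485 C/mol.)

−581 kJ/mol

In the reaction as written F2(g) is reduced, so the F₂/F⁻ couple is the cathode and Pb²⁺/Pb is the anode.
E°cell = +2.87 − (−0.14) = +3.01 V; balancing electrons gives n = 2.
ΔG° = −nFE°cell = −(2)(96485)(+3.01) J/mol = −581 kJ/mol.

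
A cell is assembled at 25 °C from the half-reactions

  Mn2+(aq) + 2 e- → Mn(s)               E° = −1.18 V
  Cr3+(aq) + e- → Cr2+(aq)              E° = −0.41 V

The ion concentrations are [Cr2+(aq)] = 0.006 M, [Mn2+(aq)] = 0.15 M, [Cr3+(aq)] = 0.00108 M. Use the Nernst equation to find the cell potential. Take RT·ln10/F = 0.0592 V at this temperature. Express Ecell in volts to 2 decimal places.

Cr³⁺/Cr²⁺ is reduced (cathode, E° = −0.41 V) and Mn²⁺/Mn is oxidized (anode).
E°cell = E°cat − E°an = −0.41 − (−1.18) = +0.77 V; n = 2.
For the overall reaction 2 Cr3+(aq) + Mn(s) → 2 Cr2+(aq) + Mn2+(aq), Q = ([Cr2+(aq)]^2·[Mn2+(aq)]) / [Cr3+(aq)]^2 = 4.63, giving log Q = 0.666.
Applying E = E° − (RT ln10/nF)·log Q gives +0.77 − (0.0592/2)(0.666) = +0.75 V.

+0.75 V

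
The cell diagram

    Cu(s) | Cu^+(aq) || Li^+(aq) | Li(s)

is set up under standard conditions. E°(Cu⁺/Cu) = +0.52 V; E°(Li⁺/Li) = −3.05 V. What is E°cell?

−3.57 V

By convention the left-hand electrode in cell notation is the anode (oxidation) and the right-hand electrode is the cathode (reduction).
E°cell = E°(right) − E°(left) = −3.05 − (+0.52) = −3.57 V.
The negative sign shows that, as written, the cell would require an external voltage to drive the reaction.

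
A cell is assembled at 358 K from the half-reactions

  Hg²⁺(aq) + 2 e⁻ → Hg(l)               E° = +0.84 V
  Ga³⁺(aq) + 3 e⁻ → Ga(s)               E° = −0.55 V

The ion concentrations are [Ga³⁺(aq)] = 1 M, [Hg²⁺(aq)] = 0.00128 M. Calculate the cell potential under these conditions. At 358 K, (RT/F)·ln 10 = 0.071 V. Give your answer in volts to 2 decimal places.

+1.29 V

The Hg²⁺/Hg couple has the more positive E°, so it is the cathode; Ga³⁺/Ga is the anode.
E°cell = +0.84 − (−0.55) = +1.39 V, with n = 6 electrons transferred.
Balancing gives 3 Hg²⁺(aq) + 2 Ga(s) → 3 Hg(l) + 2 Ga³⁺(aq); hence Q = [Ga³⁺(aq)]^2 / [Hg²⁺(aq)]^3 = 4.77×10^8 (log Q = 8.678).
E = E° − (0.071/n)·log Q = +1.39 − (0.071/6)(8.678) = +1.29 V.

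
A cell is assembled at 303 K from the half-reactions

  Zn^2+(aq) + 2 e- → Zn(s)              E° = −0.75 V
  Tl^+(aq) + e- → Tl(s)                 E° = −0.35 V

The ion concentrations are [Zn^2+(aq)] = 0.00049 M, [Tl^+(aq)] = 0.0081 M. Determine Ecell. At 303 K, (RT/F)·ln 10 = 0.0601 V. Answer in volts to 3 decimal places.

Since E°(Tl⁺/Tl) > E°(Zn²⁺/Zn), Tl⁺/Tl serves as the cathode.
The standard potential is −0.35 − (−0.75) = +0.40 V and the balanced reaction transfers n = 2 electrons.
For the overall reaction 2 Tl^+(aq) + Zn(s) → 2 Tl(s) + Zn^2+(aq), Q = [Zn^2+(aq)] / [Tl^+(aq)]^2 = 7.47, giving log Q = 0.873.
Applying E = E° − (RT ln10/nF)·log Q gives +0.40 − (0.0601/2)(0.873) = +0.374 V.

+0.374 V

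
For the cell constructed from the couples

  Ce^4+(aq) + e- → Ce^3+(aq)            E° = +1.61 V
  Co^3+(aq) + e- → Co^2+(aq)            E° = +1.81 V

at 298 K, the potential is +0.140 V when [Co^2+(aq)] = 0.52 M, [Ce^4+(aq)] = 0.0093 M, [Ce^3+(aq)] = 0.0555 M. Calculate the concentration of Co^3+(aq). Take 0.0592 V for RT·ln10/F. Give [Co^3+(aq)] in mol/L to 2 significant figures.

0.0084 M

The Co³⁺/Co²⁺ couple has the larger reduction potential, so it is the cathode: E°cell = +1.81 − (+1.61) = +0.20 V and n = 1.
From the Nernst equation, log Q = n(E° − E)/0.0592 = 1·(+0.20 − (+0.140))/0.0592 = 1.014.
The balanced reaction is Co^3+(aq) + Ce^3+(aq) → Co^2+(aq) + Ce^4+(aq), so Q = ([Co^2+(aq)]·[Ce^4+(aq)]) / ([Co^3+(aq)]·[Ce^3+(aq)]).
Substituting the known concentrations and solving, log [Co^3+(aq)] = −2.074 and [Co^3+(aq)] = 0.0084 M.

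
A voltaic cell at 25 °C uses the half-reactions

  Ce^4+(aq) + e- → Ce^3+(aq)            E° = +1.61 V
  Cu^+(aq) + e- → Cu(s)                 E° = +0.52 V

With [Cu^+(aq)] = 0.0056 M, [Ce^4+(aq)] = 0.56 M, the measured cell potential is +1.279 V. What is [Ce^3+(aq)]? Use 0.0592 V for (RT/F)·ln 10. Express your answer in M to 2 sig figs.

0.064 M

With Ce⁴⁺/Ce³⁺ at the cathode and Cu⁺/Cu at the anode, E°cell = +1.61 − (+0.52) = +1.09 V (n = 1).
Since E = E° − (0.0592/n)·log Q, log Q = n(E° − E)/0.0592 = −3.193.
For Ce^4+(aq) + Cu(s) → Ce^3+(aq) + Cu^+(aq), the reaction quotient is Q = ([Ce^3+(aq)]·[Cu^+(aq)]) / [Ce^4+(aq)].
Substituting the known concentrations and solving, log [Ce^3+(aq)] = −1.193 and [Ce^3+(aq)] = 0.064 M.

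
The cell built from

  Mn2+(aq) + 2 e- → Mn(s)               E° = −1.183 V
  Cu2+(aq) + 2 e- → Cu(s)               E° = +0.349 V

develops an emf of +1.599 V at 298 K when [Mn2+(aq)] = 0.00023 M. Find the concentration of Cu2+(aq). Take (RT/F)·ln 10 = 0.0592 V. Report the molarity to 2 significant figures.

0.042 M

The Cu²⁺/Cu couple has the larger reduction potential, so it is the cathode: E°cell = +0.349 − (−1.183) = +1.532 V and n = 2.
From the Nernst equation, log Q = n(E° − E)/0.0592 = 2·(+1.532 − (+1.599))/0.0592 = −2.264.
For Cu2+(aq) + Mn(s) → Cu(s) + Mn2+(aq), the reaction quotient is Q = [Mn2+(aq)] / [Cu2+(aq)].
Isolating [Cu2+(aq)] in Q = 10^{−2.264} yields log [Cu2+(aq)] = −1.374, i.e. 0.042 M.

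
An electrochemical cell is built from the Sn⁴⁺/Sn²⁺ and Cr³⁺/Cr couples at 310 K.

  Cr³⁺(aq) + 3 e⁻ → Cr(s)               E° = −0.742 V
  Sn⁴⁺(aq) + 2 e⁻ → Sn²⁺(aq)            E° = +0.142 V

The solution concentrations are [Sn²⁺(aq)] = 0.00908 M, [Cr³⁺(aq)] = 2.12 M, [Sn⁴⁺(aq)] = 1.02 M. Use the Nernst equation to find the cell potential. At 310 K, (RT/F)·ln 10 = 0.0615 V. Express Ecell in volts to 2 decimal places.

+0.94 V

The Sn⁴⁺/Sn²⁺ couple has the more positive E°, so it is the cathode; Cr³⁺/Cr is the anode.
The standard potential is +0.142 − (−0.742) = +0.884 V and the balanced reaction transfers n = 6 electrons.
Balancing gives 3 Sn⁴⁺(aq) + 2 Cr(s) → 3 Sn²⁺(aq) + 2 Cr³⁺(aq); hence Q = ([Sn²⁺(aq)]^3·[Cr³⁺(aq)]^2) / [Sn⁴⁺(aq)]^3 = 3.17×10^−6 (log Q = −5.499).
E = E° − (0.0615/n)·log Q = +0.884 − (0.0615/6)(−5.499) = +0.94 V.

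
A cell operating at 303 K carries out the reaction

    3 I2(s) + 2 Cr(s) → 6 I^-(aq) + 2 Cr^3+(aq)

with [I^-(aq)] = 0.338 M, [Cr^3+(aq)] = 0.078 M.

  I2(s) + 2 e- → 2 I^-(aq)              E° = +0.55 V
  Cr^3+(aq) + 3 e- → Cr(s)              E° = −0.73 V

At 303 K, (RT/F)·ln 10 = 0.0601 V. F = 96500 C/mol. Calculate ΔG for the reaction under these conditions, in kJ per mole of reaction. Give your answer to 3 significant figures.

With I₂/I⁻ reduced at the cathode, E°cell = +0.55 − (−0.73) = +1.28 V and n = 6.
Q = [I^-(aq)]^6·[Cr^3+(aq)]^2 = 9.07×10^−6, so log Q = −5.042 and E = +1.28 − (0.0601/6)(−5.042) = +1.3305 V.
Finally ΔG = −nFE = −(6)(96500 C/mol)(+1.3305 V) = −770 kJ/mol.

−770 kJ/mol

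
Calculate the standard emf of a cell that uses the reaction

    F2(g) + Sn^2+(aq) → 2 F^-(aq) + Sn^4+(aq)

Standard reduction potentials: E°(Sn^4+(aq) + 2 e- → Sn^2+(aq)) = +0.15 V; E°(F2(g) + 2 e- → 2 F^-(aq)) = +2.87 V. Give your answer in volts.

F2(g) gains electrons, so the F₂/F⁻ couple is the cathode; the Sn⁴⁺/Sn²⁺ couple is the anode.
E°cell = E°(cathode) − E°(anode) = +2.87 − (+0.15) = +2.72 V.

+2.72 V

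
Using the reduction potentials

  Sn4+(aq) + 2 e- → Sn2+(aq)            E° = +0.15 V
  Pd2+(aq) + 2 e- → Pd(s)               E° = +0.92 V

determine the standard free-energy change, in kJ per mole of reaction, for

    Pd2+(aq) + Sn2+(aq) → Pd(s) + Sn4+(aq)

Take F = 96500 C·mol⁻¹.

−149 kJ/mol

In the reaction as written Pd2+(aq) is reduced, so the Pd²⁺/Pd couple is the cathode and Sn⁴⁺/Sn²⁺ is the anode.
E°cell = +0.92 − (+0.15) = +0.77 V; balancing electrons gives n = 2.
ΔG° = −nFE°cell = −(2)(96500)(+0.77) J/mol = −149 kJ/mol.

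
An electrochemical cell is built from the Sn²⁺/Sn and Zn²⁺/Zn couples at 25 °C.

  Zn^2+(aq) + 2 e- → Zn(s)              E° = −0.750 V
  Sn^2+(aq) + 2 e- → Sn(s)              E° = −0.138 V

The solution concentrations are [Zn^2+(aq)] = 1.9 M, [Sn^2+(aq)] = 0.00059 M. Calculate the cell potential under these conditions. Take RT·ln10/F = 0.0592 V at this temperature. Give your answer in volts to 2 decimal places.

Sn²⁺/Sn is reduced (cathode, E° = −0.138 V) and Zn²⁺/Zn is oxidized (anode).
E°cell = −0.138 − (−0.750) = +0.612 V, with n = 2 electrons transferred.
Balancing gives Sn^2+(aq) + Zn(s) → Sn(s) + Zn^2+(aq); hence Q = [Zn^2+(aq)] / [Sn^2+(aq)] = 3.22×10^3 (log Q = 3.508).
E = E° − (0.0592/n)·log Q = +0.612 − (0.0592/2)(3.508) = +0.51 V.

+0.51 V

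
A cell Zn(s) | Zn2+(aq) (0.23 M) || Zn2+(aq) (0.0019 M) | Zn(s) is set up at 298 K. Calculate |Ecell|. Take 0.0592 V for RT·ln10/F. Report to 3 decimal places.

0.062 V

For a concentration cell E°cell = 0, since both electrodes use the same couple.
The compartment with the higher Zn2+(aq) concentration (0.23 M) acts as the cathode; ions are reduced there and produced at the dilute (0.0019 M) anode.
With n = 2, Ecell = −(0.0592/2)·log([dilute]/[conc]) = −(0.0592/2)·log(0.0019/0.23) = +0.062 V.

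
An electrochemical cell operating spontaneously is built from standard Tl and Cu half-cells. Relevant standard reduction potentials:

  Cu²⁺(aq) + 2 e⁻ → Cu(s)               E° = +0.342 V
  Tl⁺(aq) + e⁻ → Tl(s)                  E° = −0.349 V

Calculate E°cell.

+0.691 V

Of the two couples in this cell, the one with the more positive reduction potential is reduced at the cathode: here that is Cu²⁺/Cu (+0.342 V); Tl⁺/Tl (−0.349 V) is the anode.
E°cell = E°(cathode) − E°(anode) = +0.342 − (−0.349) = +0.691 V.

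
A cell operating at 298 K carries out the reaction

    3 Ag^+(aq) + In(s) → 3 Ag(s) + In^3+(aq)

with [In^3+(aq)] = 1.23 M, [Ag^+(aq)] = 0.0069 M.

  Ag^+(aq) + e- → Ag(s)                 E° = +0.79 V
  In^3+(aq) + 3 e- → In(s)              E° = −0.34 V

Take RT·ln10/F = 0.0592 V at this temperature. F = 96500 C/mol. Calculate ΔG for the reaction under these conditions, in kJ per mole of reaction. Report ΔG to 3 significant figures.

With Ag⁺/Ag reduced at the cathode, E°cell = +0.79 − (−0.34) = +1.13 V and n = 3.
Q = [In^3+(aq)] / [Ag^+(aq)]^3 = 3.74×10^6, so log Q = 6.573 and E = +1.13 − (0.0592/3)(6.573) = +1.0003 V.
ΔG = −nFE = −(3)(96500)(+1.0003) J/mol = −290 kJ/mol.

−290 kJ/mol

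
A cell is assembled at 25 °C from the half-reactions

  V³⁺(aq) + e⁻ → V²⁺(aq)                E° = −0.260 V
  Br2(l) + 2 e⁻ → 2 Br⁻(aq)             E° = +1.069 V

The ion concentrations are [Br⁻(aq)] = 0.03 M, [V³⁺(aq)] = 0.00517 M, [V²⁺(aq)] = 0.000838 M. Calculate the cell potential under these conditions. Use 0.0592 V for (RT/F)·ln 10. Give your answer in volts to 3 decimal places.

The Br₂/Br⁻ couple has the more positive E°, so it is the cathode; V³⁺/V²⁺ is the anode.
E°cell = E°cat − E°an = +1.069 − (−0.260) = +1.329 V; n = 2.
For the overall reaction Br2(l) + 2 V²⁺(aq) → 2 Br⁻(aq) + 2 V³⁺(aq), Q = ([Br⁻(aq)]^2·[V³⁺(aq)]^2) / [V²⁺(aq)]^2 = 0.0343, giving log Q = −1.465.
Applying E = E° − (RT ln10/nF)·log Q gives +1.329 − (0.0592/2)(−1.465) = +1.372 V.

+1.372 V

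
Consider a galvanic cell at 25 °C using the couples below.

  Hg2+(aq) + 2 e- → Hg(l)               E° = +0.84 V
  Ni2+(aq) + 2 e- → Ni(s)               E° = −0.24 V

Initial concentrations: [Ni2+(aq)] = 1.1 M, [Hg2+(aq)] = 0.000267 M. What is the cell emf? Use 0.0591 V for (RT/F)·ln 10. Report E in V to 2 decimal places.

Since E°(Hg²⁺/Hg) > E°(Ni²⁺/Ni), Hg²⁺/Hg serves as the cathode.
E°cell = E°cat − E°an = +0.84 − (−0.24) = +1.08 V; n = 2.
The balanced reaction is Hg2+(aq) + Ni(s) → Hg(l) + Ni2+(aq), so Q = [Ni2+(aq)] / [Hg2+(aq)] = 4.12×10^3 and log Q = 3.615.
Applying E = E° − (RT ln10/nF)·log Q gives +1.08 − (0.0591/2)(3.615) = +0.97 V.

+0.97 V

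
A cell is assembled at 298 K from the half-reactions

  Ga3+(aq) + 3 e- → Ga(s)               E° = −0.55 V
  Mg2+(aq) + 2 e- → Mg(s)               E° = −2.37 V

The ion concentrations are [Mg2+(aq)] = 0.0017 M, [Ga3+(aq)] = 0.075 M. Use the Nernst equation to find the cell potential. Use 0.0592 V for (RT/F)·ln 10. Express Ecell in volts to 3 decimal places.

Ga³⁺/Ga is reduced (cathode, E° = −0.55 V) and Mg²⁺/Mg is oxidized (anode).
E°cell = E°cat − E°an = −0.55 − (−2.37) = +1.82 V; n = 6.
For the overall reaction 2 Ga3+(aq) + 3 Mg(s) → 2 Ga(s) + 3 Mg2+(aq), Q = [Mg2+(aq)]^3 / [Ga3+(aq)]^2 = 8.73×10^−7, giving log Q = −6.059.
E = E° − (0.0592/n)·log Q = +1.82 − (0.0592/6)(−6.059) = +1.880 V.

+1.880 V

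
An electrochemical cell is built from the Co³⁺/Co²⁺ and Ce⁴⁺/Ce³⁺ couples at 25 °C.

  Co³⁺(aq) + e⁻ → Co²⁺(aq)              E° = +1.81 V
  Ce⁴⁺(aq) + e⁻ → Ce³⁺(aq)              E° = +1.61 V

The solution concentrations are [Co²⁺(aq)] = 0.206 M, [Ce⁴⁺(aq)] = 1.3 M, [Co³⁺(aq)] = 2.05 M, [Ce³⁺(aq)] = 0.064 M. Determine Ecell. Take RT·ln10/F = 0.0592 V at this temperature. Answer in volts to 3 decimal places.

Since E°(Co³⁺/Co²⁺) > E°(Ce⁴⁺/Ce³⁺), Co³⁺/Co²⁺ serves as the cathode.
The standard potential is +1.81 − (+1.61) = +0.20 V and the balanced reaction transfers n = 1 electron.
For the overall reaction Co³⁺(aq) + Ce³⁺(aq) → Co²⁺(aq) + Ce⁴⁺(aq), Q = ([Co²⁺(aq)]·[Ce⁴⁺(aq)]) / ([Co³⁺(aq)]·[Ce³⁺(aq)]) = 2.04, giving log Q = 0.310.
E = E° − (0.0592/n)·log Q = +0.20 − (0.0592/1)(0.310) = +0.182 V.

+0.182 V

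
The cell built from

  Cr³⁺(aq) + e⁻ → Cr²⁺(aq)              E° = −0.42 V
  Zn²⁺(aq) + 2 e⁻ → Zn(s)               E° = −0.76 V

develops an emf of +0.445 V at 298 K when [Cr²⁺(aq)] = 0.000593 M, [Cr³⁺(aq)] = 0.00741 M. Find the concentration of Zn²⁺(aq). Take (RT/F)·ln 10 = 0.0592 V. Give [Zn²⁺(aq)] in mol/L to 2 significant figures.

0.044 M

With Cr³⁺/Cr²⁺ at the cathode and Zn²⁺/Zn at the anode, E°cell = −0.42 − (−0.76) = +0.34 V (n = 2).
Rearranging E = E° − (0.0592/n)·log Q gives log Q = 2(+0.34 − (+0.445))/0.0592 = −3.547.
Balancing electrons gives 2 Cr³⁺(aq) + Zn(s) → 2 Cr²⁺(aq) + Zn²⁺(aq); thus Q = ([Cr²⁺(aq)]^2·[Zn²⁺(aq)]) / [Cr³⁺(aq)]^2.
Solving for the unknown gives log [Zn²⁺(aq)] = −1.353, so [Zn²⁺(aq)] ≈ 0.044 M.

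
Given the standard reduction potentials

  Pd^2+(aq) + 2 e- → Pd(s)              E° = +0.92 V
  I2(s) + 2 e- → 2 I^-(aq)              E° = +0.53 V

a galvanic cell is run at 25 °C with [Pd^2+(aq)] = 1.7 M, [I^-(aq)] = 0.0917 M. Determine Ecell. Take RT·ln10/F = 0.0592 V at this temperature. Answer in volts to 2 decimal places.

Since E°(Pd²⁺/Pd) > E°(I₂/I⁻), Pd²⁺/Pd serves as the cathode.
The standard potential is +0.92 − (+0.53) = +0.39 V and the balanced reaction transfers n = 2 electrons.
The balanced reaction is Pd^2+(aq) + 2 I^-(aq) → Pd(s) + I2(s), so Q = 1 / ([Pd^2+(aq)]·[I^-(aq)]^2) = 70 and log Q = 1.845.
Applying E = E° − (RT ln10/nF)·log Q gives +0.39 − (0.0592/2)(1.845) = +0.34 V.

+0.34 V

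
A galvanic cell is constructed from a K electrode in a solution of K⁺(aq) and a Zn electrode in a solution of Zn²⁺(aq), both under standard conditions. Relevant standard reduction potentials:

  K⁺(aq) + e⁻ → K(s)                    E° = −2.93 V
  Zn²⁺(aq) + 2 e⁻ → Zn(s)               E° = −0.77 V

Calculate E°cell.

The Zn²⁺/Zn couple has the higher E°, so Zn ion is reduced (cathode) and K is oxidized (anode).
E°cell = E°(cathode) − E°(anode) = −0.77 − (−2.93) = +2.16 V.

+2.16 V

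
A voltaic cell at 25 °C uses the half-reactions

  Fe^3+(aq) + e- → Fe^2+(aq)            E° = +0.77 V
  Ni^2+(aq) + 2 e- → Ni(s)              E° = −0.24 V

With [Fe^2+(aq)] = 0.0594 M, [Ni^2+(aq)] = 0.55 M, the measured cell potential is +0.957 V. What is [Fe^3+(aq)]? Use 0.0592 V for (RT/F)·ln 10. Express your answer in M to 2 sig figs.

0.0056 M

The Fe³⁺/Fe²⁺ couple has the larger reduction potential, so it is the cathode: E°cell = +0.77 − (−0.24) = +1.01 V and n = 2.
Rearranging E = E° − (0.0592/n)·log Q gives log Q = 2(+1.01 − (+0.957))/0.0592 = 1.791.
For 2 Fe^3+(aq) + Ni(s) → 2 Fe^2+(aq) + Ni^2+(aq), the reaction quotient is Q = ([Fe^2+(aq)]^2·[Ni^2+(aq)]) / [Fe^3+(aq)]^2.
Solving for the unknown gives log [Fe^3+(aq)] = −2.252, so [Fe^3+(aq)] ≈ 0.0056 M.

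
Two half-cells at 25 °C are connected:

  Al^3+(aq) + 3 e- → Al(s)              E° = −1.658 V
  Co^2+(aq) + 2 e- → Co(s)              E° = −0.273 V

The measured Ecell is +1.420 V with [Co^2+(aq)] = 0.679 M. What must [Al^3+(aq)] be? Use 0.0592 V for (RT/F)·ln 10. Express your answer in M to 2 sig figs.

Co²⁺/Co is the cathode (higher E°); E°cell = −0.273 − (−1.658) = +1.385 V with n = 6.
Since E = E° − (0.0592/n)·log Q, log Q = n(E° − E)/0.0592 = −3.547.
Balancing electrons gives 3 Co^2+(aq) + 2 Al(s) → 3 Co(s) + 2 Al^3+(aq); thus Q = [Al^3+(aq)]^2 / [Co^2+(aq)]^3.
Solving for the unknown gives log [Al^3+(aq)] = −2.026, so [Al^3+(aq)] ≈ 0.0094 M.

0.0094 M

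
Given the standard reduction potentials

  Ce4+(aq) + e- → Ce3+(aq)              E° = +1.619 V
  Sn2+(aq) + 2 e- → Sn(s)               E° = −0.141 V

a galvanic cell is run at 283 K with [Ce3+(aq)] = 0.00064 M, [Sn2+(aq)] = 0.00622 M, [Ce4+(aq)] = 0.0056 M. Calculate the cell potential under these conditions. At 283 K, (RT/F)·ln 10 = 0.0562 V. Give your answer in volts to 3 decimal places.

+1.875 V

The Ce⁴⁺/Ce³⁺ couple has the more positive E°, so it is the cathode; Sn²⁺/Sn is the anode.
The standard potential is +1.619 − (−0.141) = +1.760 V and the balanced reaction transfers n = 2 electrons.
For the overall reaction 2 Ce4+(aq) + Sn(s) → 2 Ce3+(aq) + Sn2+(aq), Q = ([Ce3+(aq)]^2·[Sn2+(aq)]) / [Ce4+(aq)]^2 = 8.12×10^−5, giving log Q = −4.090.
By the Nernst equation, E = +1.760 − (0.0562/2)·(−4.090) = +1.875 V.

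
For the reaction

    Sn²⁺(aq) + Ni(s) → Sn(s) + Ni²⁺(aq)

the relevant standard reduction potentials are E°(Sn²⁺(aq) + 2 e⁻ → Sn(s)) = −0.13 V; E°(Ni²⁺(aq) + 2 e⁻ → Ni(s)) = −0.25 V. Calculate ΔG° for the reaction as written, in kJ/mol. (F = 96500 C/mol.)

−23.2 kJ/mol

In the reaction as written Sn²⁺(aq) is reduced, so the Sn²⁺/Sn couple is the cathode and Ni²⁺/Ni is the anode.
E°cell = −0.13 − (−0.25) = +0.12 V; balancing electrons gives n = 2.
ΔG° = −nFE°cell = −(2)(96500)(+0.12) J/mol = −23.2 kJ/mol.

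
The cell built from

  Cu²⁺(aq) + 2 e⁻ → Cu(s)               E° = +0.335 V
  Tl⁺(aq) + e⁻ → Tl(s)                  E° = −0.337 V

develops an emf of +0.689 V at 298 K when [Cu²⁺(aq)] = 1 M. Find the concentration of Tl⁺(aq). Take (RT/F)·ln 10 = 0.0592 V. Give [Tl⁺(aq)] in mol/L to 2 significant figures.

Cu²⁺/Cu is the cathode (higher E°); E°cell = +0.335 − (−0.337) = +0.672 V with n = 2.
Since E = E° − (0.0592/n)·log Q, log Q = n(E° − E)/0.0592 = −0.574.
For Cu²⁺(aq) + 2 Tl(s) → Cu(s) + 2 Tl⁺(aq), the reaction quotient is Q = [Tl⁺(aq)]^2 / [Cu²⁺(aq)].
Solving for the unknown gives log [Tl⁺(aq)] = −0.287, so [Tl⁺(aq)] ≈ 0.52 M.

0.52 M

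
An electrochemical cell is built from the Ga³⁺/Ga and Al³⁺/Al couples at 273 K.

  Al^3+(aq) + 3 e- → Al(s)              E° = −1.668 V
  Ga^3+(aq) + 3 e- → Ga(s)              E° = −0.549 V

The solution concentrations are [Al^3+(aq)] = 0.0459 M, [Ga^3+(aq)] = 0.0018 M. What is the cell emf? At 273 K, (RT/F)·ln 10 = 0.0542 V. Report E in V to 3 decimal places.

Ga³⁺/Ga is reduced (cathode, E° = −0.549 V) and Al³⁺/Al is oxidized (anode).
The standard potential is −0.549 − (−1.668) = +1.119 V and the balanced reaction transfers n = 3 electrons.
The balanced reaction is Ga^3+(aq) + Al(s) → Ga(s) + Al^3+(aq), so Q = [Al^3+(aq)] / [Ga^3+(aq)] = 25.5 and log Q = 1.407.
Applying E = E° − (RT ln10/nF)·log Q gives +1.119 − (0.0542/3)(1.407) = +1.094 V.

+1.094 V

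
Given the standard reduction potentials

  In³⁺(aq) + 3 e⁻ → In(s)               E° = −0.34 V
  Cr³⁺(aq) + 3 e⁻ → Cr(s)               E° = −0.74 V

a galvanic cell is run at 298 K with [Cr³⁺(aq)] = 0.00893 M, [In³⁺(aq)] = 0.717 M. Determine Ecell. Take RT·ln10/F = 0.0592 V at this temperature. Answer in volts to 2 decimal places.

In³⁺/In is reduced (cathode, E° = −0.34 V) and Cr³⁺/Cr is oxidized (anode).
E°cell = −0.34 − (−0.74) = +0.40 V, with n = 3 electrons transferred.
The balanced reaction is In³⁺(aq) + Cr(s) → In(s) + Cr³⁺(aq), so Q = [Cr³⁺(aq)] / [In³⁺(aq)] = 0.0125 and log Q = −1.905.
E = E° − (0.0592/n)·log Q = +0.40 − (0.0592/3)(−1.905) = +0.44 V.

+0.44 V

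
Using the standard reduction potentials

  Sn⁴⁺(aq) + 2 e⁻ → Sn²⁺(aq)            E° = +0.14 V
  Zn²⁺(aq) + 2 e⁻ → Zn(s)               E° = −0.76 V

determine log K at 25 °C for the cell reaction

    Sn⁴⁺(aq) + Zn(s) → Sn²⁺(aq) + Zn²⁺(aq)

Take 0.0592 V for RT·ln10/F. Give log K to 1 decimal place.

The Sn⁴⁺/Sn²⁺ couple is reduced (cathode); E°cell = +0.14 − (−0.76) = +0.90 V with n = 2.
At equilibrium E = 0, so log K = nE°cell / 0.0592 = (2)(+0.90) / 0.0592 = 30.4.

log K = 30.4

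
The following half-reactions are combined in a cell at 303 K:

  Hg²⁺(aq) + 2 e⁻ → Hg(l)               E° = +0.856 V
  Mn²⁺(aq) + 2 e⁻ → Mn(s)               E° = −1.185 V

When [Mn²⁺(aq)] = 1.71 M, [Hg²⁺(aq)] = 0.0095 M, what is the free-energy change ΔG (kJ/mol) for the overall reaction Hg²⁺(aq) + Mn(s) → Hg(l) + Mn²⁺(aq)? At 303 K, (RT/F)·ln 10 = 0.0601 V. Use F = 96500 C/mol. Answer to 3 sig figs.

With Hg²⁺/Hg reduced at the cathode, E°cell = +0.856 − (−1.185) = +2.041 V and n = 2.
Q = [Mn²⁺(aq)] / [Hg²⁺(aq)] = 180, so log Q = 2.255 and E = +2.041 − (0.0601/2)(2.255) = +1.9732 V.
Then ΔG = −nFE = −2 × 96500 × +1.9732 J/mol = −381 kJ/mol.

−381 kJ/mol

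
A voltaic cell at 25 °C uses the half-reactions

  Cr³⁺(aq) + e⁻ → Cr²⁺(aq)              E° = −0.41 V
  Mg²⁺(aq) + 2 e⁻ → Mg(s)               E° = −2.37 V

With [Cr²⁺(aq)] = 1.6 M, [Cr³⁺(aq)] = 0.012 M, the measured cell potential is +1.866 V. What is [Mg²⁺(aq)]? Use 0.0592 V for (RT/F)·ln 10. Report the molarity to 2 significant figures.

0.084 M

The Cr³⁺/Cr²⁺ couple has the larger reduction potential, so it is the cathode: E°cell = −0.41 − (−2.37) = +1.96 V and n = 2.
Rearranging E = E° − (0.0592/n)·log Q gives log Q = 2(+1.96 − (+1.866))/0.0592 = 3.176.
For 2 Cr³⁺(aq) + Mg(s) → 2 Cr²⁺(aq) + Mg²⁺(aq), the reaction quotient is Q = ([Cr²⁺(aq)]^2·[Mg²⁺(aq)]) / [Cr³⁺(aq)]^2.
Substituting the known concentrations and solving, log [Mg²⁺(aq)] = −1.074 and [Mg²⁺(aq)] = 0.084 M.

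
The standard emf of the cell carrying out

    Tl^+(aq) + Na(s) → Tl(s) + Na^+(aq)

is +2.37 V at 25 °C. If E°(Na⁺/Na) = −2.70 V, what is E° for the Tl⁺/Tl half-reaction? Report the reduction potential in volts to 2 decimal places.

−0.33 V

In the reaction as written the Tl⁺/Tl couple is reduced (cathode) and Na⁺/Na is oxidized (anode), so E°cell = E°(Tl⁺/Tl) − E°(Na⁺/Na).
E°(Tl⁺/Tl) = E°cell + E°(anode) = +2.37 + (−2.70) = −0.33 V.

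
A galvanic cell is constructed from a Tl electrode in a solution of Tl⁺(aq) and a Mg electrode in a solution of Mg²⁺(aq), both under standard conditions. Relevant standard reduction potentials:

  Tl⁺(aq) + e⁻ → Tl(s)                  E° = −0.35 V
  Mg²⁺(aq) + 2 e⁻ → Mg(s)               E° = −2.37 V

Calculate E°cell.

Of the two couples in this cell, the one with the more positive reduction potential is reduced at the cathode: here that is Tl⁺/Tl (−0.35 V); Mg²⁺/Mg (−2.37 V) is the anode.
E°cell = E°(cathode) − E°(anode) = −0.35 − (−2.37) = +2.02 V.

+2.02 V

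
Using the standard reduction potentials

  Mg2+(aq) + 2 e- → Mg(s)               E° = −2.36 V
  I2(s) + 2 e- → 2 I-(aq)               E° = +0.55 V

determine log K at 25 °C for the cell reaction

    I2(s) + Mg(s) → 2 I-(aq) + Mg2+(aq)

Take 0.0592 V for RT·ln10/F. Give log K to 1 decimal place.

log K = 98.3

The I₂/I⁻ couple is reduced (cathode); E°cell = +0.55 − (−2.36) = +2.91 V with n = 2.
At equilibrium E = 0, so log K = nE°cell / 0.0592 = (2)(+2.91) / 0.0592 = 98.3.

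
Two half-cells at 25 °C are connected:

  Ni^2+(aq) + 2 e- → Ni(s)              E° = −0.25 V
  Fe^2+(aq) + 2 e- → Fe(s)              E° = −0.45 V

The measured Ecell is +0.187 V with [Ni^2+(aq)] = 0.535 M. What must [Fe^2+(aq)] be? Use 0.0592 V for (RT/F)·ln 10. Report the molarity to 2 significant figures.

With Ni²⁺/Ni at the cathode and Fe²⁺/Fe at the anode, E°cell = −0.25 − (−0.45) = +0.20 V (n = 2).
From the Nernst equation, log Q = n(E° − E)/0.0592 = 2·(+0.20 − (+0.187))/0.0592 = 0.439.
The balanced reaction is Ni^2+(aq) + Fe(s) → Ni(s) + Fe^2+(aq), so Q = [Fe^2+(aq)] / [Ni^2+(aq)].
Solving for the unknown gives log [Fe^2+(aq)] = 0.167, so [Fe^2+(aq)] ≈ 1.5 M.

1.5 M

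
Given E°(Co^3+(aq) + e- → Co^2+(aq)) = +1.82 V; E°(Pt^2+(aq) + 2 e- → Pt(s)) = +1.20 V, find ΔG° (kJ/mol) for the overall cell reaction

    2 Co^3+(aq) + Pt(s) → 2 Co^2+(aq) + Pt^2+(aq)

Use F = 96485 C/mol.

−120 kJ/mol

In the reaction as written Co^3+(aq) is reduced, so the Co³⁺/Co²⁺ couple is the cathode and Pt²⁺/Pt is the anode.
E°cell = +1.82 − (+1.20) = +0.62 V; balancing electrons gives n = 2.
ΔG° = −nFE°cell = −(2)(96485)(+0.62) J/mol = −120 kJ/mol.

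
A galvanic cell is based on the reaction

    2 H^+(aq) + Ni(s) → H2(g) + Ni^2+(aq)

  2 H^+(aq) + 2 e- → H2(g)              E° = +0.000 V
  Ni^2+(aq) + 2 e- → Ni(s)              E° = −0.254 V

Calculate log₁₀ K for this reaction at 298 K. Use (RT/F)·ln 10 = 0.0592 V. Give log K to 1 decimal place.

log K = 8.6

The 2H⁺/H₂ couple is reduced (cathode); E°cell = +0.000 − (−0.254) = +0.254 V with n = 2.
At equilibrium E = 0, so log K = nE°cell / 0.0592 = (2)(+0.254) / 0.0592 = 8.6.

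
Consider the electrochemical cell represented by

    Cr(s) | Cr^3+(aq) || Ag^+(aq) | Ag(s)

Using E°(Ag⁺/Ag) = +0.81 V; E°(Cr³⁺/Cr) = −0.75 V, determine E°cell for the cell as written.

+1.56 V

By convention the left-hand electrode in cell notation is the anode (oxidation) and the right-hand electrode is the cathode (reduction).
E°cell = E°(right) − E°(left) = +0.81 − (−0.75) = +1.56 V.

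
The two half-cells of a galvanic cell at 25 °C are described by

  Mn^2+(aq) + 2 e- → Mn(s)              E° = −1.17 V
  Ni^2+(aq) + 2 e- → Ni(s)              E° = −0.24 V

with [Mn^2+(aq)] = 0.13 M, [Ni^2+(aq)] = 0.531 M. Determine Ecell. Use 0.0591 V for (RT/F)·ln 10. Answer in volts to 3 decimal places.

Since E°(Ni²⁺/Ni) > E°(Mn²⁺/Mn), Ni²⁺/Ni serves as the cathode.
The standard potential is −0.24 − (−1.17) = +0.93 V and the balanced reaction transfers n = 2 electrons.
For the overall reaction Ni^2+(aq) + Mn(s) → Ni(s) + Mn^2+(aq), Q = [Mn^2+(aq)] / [Ni^2+(aq)] = 0.245, giving log Q = −0.611.
By the Nernst equation, E = +0.93 − (0.0591/2)·(−0.611) = +0.948 V.

+0.948 V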